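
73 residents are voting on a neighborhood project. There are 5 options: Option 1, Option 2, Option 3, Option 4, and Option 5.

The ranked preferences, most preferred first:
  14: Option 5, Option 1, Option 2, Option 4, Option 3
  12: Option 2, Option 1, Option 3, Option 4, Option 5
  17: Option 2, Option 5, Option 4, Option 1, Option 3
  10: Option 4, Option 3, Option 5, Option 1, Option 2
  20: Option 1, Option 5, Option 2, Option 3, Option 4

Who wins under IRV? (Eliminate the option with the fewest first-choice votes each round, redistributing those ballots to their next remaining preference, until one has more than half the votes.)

Option 5

Round 1: Option 1 20, Option 2 29, Option 3 0, Option 4 10, Option 5 14. Option 3 eliminated.
Round 2: Option 1 20, Option 2 29, Option 4 10, Option 5 14. Option 4 eliminated.
Round 3: Option 1 20, Option 2 29, Option 5 24. Option 1 eliminated.
Round 4: Option 2 29, Option 5 44. Option 5 has a majority (≥37).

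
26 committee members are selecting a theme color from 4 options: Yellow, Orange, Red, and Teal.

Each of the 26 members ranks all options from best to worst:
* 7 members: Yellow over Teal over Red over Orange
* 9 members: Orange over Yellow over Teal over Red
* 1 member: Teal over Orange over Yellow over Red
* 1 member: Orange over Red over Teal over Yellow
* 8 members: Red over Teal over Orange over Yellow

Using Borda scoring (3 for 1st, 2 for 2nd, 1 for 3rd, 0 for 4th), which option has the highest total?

Yellow: 7×3 + 9×2 + 1×1 + 1×0 + 8×0 = 40
Orange: 7×0 + 9×3 + 1×2 + 1×3 + 8×1 = 40
Red: 7×1 + 9×0 + 1×0 + 1×2 + 8×3 = 33
Teal: 7×2 + 9×1 + 1×3 + 1×1 + 8×2 = 43

Teal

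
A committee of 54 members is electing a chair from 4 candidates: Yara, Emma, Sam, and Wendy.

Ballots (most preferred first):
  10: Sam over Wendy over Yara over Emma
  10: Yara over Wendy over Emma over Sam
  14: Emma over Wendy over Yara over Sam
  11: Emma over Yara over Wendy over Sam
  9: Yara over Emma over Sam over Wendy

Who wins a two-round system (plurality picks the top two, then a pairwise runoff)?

Yara

Round 1 first-place votes: Yara 19, Emma 25, Sam 10, Wendy 0. Emma and Yara advance.
Runoff: Emma is ranked above Yara on 25 ballots, Yara above Emma on 29.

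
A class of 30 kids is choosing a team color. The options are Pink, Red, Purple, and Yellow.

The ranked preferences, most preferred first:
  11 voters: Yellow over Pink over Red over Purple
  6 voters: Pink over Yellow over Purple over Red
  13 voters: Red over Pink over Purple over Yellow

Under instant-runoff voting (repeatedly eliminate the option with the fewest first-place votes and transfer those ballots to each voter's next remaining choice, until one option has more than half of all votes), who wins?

Yellow

Round 1: Pink 6, Red 13, Purple 0, Yellow 11. Purple eliminated.
Round 2: Pink 6, Red 13, Yellow 11. Pink eliminated.
Round 3: Red 13, Yellow 17. Yellow has a majority (≥16).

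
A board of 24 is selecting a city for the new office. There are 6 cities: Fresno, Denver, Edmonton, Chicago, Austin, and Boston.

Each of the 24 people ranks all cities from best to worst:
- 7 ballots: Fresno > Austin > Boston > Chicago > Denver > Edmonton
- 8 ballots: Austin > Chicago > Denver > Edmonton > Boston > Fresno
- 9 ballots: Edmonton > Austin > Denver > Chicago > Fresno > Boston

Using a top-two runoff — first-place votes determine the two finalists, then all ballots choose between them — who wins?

Round 1 first-place votes: Fresno 7, Denver 0, Edmonton 9, Chicago 0, Austin 8, Boston 0. Edmonton and Austin advance.
Runoff: Edmonton is ranked above Austin on 9 ballots, Austin above Edmonton on 15.

Austin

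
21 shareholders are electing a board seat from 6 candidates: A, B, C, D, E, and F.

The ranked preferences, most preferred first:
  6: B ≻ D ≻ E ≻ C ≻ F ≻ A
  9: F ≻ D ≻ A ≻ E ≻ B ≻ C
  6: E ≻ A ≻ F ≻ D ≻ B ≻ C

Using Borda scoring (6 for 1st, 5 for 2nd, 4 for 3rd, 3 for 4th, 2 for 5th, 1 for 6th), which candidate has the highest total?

A: 6×1 + 9×4 + 6×5 = 72
B: 6×6 + 9×2 + 6×2 = 66
C: 6×3 + 9×1 + 6×1 = 33
D: 6×5 + 9×5 + 6×3 = 93
E: 6×4 + 9×3 + 6×6 = 87
F: 6×2 + 9×6 + 6×4 = 90

D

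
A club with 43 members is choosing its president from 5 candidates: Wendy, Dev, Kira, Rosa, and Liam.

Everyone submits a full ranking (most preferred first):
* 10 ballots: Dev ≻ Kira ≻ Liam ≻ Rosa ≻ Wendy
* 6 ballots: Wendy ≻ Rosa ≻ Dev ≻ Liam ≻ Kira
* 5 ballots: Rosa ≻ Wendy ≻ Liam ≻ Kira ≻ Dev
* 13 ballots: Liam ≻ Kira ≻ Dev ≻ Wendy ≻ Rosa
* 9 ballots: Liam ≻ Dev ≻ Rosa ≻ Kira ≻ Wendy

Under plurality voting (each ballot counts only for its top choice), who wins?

First-place votes: Wendy 6, Dev 10, Kira 0, Rosa 5, Liam 22.

Liam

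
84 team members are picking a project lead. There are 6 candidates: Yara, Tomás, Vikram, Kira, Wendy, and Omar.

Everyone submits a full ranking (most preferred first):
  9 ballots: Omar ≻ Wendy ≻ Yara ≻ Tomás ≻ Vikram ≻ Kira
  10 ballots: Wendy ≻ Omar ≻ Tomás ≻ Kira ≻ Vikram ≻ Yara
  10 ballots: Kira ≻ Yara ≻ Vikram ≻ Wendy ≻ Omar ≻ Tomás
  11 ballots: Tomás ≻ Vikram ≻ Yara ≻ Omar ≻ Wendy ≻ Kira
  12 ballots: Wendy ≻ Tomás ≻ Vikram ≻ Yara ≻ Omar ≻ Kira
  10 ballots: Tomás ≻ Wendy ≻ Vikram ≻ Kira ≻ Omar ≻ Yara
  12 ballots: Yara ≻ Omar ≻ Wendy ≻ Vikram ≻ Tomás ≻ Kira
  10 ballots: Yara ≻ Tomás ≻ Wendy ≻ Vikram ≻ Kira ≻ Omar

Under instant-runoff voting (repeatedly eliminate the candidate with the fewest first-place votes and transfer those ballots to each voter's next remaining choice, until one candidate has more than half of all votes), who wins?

Round 1: Yara 22, Tomás 21, Vikram 0, Kira 10, Wendy 22, Omar 9. Vikram eliminated.
Round 2: Yara 22, Tomás 21, Kira 10, Wendy 22, Omar 9. Omar eliminated.
Round 3: Yara 22, Tomás 21, Kira 10, Wendy 31. Kira eliminated.
Round 4: Yara 32, Tomás 21, Wendy 31. Tomás eliminated.
Round 5: Yara 43, Wendy 41. Yara has a majority (≥43).

Yara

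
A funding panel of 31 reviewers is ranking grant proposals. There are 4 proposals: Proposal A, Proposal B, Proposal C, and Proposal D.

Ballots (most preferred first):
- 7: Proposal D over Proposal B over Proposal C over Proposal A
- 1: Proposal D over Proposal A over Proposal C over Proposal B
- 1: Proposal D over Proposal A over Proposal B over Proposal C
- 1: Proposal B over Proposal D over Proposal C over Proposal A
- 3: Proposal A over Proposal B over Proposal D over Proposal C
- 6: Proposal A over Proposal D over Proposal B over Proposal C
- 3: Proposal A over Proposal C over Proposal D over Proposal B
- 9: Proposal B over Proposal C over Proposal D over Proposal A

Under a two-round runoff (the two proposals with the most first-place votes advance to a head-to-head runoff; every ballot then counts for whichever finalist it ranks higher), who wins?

Proposal B

Round 1 first-place votes: Proposal A 12, Proposal B 10, Proposal C 0, Proposal D 9. Proposal A and Proposal B advance.
Runoff: Proposal A is ranked above Proposal B on 14 ballots, Proposal B above Proposal A on 17.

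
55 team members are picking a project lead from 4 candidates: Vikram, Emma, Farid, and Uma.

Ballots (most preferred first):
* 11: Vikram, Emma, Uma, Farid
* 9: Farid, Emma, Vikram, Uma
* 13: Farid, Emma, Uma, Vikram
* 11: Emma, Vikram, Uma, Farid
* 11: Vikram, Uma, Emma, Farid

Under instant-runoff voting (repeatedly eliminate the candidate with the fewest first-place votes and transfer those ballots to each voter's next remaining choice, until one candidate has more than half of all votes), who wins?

Vikram

Round 1: Vikram 22, Emma 11, Farid 22, Uma 0. Uma eliminated.
Round 2: Vikram 22, Emma 11, Farid 22. Emma eliminated.
Round 3: Vikram 33, Farid 22. Vikram has a majority (≥28).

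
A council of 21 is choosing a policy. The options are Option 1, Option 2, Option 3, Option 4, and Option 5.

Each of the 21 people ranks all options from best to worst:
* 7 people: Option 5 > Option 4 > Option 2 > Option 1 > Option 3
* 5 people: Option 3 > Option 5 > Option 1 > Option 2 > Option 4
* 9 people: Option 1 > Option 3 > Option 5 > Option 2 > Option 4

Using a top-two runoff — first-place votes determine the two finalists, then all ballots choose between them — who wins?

Round 1 first-place votes: Option 1 9, Option 2 0, Option 3 5, Option 4 0, Option 5 7. Option 1 and Option 5 advance.
Runoff: Option 1 is ranked above Option 5 on 9 ballots, Option 5 above Option 1 on 12.

Option 5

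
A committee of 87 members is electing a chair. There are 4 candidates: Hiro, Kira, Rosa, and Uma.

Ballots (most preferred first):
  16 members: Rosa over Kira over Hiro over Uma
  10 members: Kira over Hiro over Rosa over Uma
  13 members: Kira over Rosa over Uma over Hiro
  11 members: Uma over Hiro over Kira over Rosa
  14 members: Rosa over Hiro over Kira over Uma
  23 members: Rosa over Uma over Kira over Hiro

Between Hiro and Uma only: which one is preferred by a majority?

Hiro is ranked above Uma on 40 ballots; Uma above Hiro on 47.

Uma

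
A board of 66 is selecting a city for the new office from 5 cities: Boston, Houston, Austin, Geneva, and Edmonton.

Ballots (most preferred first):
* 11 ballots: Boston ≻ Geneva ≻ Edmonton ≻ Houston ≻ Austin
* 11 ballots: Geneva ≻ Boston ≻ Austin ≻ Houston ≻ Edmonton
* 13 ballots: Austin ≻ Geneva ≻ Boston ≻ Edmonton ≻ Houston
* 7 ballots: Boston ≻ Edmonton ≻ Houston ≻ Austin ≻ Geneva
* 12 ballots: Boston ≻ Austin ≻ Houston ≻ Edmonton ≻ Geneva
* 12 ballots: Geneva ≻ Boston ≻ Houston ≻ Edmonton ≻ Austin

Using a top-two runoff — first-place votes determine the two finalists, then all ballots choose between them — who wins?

Geneva

Round 1 first-place votes: Boston 30, Houston 0, Austin 13, Geneva 23, Edmonton 0. Boston and Geneva advance.
Runoff: Boston is ranked above Geneva on 30 ballots, Geneva above Boston on 36.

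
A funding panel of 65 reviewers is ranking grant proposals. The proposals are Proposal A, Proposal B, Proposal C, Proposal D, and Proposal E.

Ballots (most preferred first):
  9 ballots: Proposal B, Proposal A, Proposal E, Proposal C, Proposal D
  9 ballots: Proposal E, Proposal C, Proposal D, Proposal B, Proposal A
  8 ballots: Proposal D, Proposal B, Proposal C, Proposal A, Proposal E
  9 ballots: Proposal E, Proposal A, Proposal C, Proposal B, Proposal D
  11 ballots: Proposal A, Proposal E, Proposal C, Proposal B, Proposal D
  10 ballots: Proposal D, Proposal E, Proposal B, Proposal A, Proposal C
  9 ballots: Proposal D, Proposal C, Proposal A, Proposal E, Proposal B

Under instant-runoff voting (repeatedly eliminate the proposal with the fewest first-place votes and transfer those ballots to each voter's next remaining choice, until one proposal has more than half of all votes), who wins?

Round 1: Proposal A 11, Proposal B 9, Proposal C 0, Proposal D 27, Proposal E 18. Proposal C eliminated.
Round 2: Proposal A 11, Proposal B 9, Proposal D 27, Proposal E 18. Proposal B eliminated.
Round 3: Proposal A 20, Proposal D 27, Proposal E 18. Proposal E eliminated.
Round 4: Proposal A 29, Proposal D 36. Proposal D has a majority (≥33).

Proposal D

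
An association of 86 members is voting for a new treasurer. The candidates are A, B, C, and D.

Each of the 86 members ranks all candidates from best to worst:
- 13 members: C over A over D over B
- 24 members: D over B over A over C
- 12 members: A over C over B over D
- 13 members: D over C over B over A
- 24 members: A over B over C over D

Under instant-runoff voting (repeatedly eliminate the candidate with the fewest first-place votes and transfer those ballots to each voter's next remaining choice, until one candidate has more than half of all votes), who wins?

Round 1: A 36, B 0, C 13, D 37. B eliminated.
Round 2: A 36, C 13, D 37. C eliminated.
Round 3: A 49, D 37. A has a majority (≥44).

A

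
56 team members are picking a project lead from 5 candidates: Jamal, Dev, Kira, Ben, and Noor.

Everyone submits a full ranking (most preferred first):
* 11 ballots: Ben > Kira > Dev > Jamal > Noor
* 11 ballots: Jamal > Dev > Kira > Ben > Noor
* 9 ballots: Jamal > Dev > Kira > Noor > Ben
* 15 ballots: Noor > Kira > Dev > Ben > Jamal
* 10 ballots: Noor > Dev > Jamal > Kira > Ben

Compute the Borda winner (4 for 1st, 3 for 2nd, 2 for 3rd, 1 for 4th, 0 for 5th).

Jamal: 11×1 + 11×4 + 9×4 + 15×0 + 10×2 = 111
Dev: 11×2 + 11×3 + 9×3 + 15×2 + 10×3 = 142
Kira: 11×3 + 11×2 + 9×2 + 15×3 + 10×1 = 128
Ben: 11×4 + 11×1 + 9×0 + 15×1 + 10×0 = 70
Noor: 11×0 + 11×0 + 9×1 + 15×4 + 10×4 = 109

Dev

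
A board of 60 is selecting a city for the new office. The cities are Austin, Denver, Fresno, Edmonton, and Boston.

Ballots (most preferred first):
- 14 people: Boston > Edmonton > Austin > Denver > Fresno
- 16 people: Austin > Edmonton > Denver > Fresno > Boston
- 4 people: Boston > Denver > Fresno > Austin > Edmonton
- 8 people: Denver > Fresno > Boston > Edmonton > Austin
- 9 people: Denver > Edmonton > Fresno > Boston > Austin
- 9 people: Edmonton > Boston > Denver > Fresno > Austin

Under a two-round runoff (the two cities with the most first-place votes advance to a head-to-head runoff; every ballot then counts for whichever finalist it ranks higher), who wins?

Denver

Round 1 first-place votes: Austin 16, Denver 17, Fresno 0, Edmonton 9, Boston 18. Boston and Denver advance.
Runoff: Boston is ranked above Denver on 27 ballots, Denver above Boston on 33.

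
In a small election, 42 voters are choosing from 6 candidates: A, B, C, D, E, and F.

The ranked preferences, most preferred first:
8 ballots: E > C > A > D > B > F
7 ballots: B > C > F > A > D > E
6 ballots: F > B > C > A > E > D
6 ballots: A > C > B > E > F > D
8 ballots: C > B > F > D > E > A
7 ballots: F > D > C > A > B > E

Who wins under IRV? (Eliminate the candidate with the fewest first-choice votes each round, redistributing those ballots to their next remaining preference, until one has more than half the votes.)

C

Round 1: A 6, B 7, C 8, D 0, E 8, F 13. D eliminated.
Round 2: A 6, B 7, C 8, E 8, F 13. A eliminated.
Round 3: B 7, C 14, E 8, F 13. B eliminated.
Round 4: C 21, E 8, F 13. E eliminated.
Round 5: C 29, F 13. C has a majority (≥22).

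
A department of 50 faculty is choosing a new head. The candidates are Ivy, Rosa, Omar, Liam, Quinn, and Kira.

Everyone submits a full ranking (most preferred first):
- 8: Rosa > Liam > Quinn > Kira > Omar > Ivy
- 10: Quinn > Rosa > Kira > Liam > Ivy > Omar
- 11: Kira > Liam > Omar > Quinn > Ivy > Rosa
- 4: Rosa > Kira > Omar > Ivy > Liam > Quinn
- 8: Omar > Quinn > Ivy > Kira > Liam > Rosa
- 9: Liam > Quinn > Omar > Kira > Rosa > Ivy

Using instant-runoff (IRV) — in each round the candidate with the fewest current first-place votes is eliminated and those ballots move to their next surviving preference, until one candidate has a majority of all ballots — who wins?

Round 1: Ivy 0, Rosa 12, Omar 8, Liam 9, Quinn 10, Kira 11. Ivy eliminated.
Round 2: Rosa 12, Omar 8, Liam 9, Quinn 10, Kira 11. Omar eliminated.
Round 3: Rosa 12, Liam 9, Quinn 18, Kira 11. Liam eliminated.
Round 4: Rosa 12, Quinn 27, Kira 11. Quinn has a majority (≥26).

Quinn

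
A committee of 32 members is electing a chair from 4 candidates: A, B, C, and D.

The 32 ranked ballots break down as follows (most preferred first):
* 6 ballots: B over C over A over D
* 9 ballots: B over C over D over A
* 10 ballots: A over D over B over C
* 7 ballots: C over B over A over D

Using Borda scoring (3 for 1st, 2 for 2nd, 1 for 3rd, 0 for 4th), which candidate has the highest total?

A: 6×1 + 9×0 + 10×3 + 7×1 = 43
B: 6×3 + 9×3 + 10×1 + 7×2 = 69
C: 6×2 + 9×2 + 10×0 + 7×3 = 51
D: 6×0 + 9×1 + 10×2 + 7×0 = 29

B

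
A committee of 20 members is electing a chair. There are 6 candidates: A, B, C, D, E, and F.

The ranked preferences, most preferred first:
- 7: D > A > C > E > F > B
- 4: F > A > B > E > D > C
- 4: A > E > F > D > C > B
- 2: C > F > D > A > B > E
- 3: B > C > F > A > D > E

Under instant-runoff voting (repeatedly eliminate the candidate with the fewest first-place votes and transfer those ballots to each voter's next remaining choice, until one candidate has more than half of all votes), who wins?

F

Round 1: A 4, B 3, C 2, D 7, E 0, F 4. E eliminated.
Round 2: A 4, B 3, C 2, D 7, F 4. C eliminated.
Round 3: A 4, B 3, D 7, F 6. B eliminated.
Round 4: A 4, D 7, F 9. A eliminated.
Round 5: D 7, F 13. F has a majority (≥11).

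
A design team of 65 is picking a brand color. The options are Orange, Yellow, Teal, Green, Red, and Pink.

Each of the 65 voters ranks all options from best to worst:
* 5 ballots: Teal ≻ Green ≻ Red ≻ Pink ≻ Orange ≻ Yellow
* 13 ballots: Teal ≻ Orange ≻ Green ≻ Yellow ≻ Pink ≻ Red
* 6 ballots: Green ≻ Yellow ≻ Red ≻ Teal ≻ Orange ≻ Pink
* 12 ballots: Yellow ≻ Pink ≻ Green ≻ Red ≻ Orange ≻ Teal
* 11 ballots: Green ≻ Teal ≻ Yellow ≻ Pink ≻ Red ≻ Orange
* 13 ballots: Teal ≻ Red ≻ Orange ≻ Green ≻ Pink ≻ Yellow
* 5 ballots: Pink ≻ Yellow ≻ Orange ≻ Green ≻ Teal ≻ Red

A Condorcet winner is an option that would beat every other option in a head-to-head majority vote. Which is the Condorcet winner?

Green vs Orange: 34–31
Green vs Yellow: 48–17
Green vs Teal: 34–31
Green vs Red: 52–13
Green vs Pink: 48–17
Green beats every other option.

Green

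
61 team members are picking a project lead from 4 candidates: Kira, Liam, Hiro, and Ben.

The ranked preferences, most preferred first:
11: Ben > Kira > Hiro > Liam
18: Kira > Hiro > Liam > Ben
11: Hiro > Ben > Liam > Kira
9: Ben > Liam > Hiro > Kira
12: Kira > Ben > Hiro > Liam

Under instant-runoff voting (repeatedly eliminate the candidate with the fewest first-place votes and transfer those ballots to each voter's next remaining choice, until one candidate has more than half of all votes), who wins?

Round 1: Kira 30, Liam 0, Hiro 11, Ben 20. Liam eliminated.
Round 2: Kira 30, Hiro 11, Ben 20. Hiro eliminated.
Round 3: Kira 30, Ben 31. Ben has a majority (≥31).

Ben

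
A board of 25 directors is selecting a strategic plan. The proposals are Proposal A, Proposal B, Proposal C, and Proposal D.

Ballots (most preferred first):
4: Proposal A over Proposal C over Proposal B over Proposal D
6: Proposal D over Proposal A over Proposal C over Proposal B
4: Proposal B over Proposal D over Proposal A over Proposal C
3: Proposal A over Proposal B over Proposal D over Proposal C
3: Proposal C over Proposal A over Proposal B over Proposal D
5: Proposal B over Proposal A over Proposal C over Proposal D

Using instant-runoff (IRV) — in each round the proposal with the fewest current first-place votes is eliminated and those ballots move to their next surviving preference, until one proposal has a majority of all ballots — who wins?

Proposal A

Round 1: Proposal A 7, Proposal B 9, Proposal C 3, Proposal D 6. Proposal C eliminated.
Round 2: Proposal A 10, Proposal B 9, Proposal D 6. Proposal D eliminated.
Round 3: Proposal A 16, Proposal B 9. Proposal A has a majority (≥13).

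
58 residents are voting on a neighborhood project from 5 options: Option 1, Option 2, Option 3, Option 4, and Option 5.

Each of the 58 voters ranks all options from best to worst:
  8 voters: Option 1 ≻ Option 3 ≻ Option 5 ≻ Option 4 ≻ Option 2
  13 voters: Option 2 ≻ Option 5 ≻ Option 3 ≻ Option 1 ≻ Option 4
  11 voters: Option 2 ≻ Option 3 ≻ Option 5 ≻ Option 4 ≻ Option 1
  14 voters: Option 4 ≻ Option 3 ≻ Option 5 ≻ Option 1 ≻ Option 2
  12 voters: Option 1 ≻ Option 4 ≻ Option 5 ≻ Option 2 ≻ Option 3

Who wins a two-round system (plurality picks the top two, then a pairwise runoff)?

Round 1 first-place votes: Option 1 20, Option 2 24, Option 3 0, Option 4 14, Option 5 0. Option 2 and Option 1 advance.
Runoff: Option 2 is ranked above Option 1 on 24 ballots, Option 1 above Option 2 on 34.

Option 1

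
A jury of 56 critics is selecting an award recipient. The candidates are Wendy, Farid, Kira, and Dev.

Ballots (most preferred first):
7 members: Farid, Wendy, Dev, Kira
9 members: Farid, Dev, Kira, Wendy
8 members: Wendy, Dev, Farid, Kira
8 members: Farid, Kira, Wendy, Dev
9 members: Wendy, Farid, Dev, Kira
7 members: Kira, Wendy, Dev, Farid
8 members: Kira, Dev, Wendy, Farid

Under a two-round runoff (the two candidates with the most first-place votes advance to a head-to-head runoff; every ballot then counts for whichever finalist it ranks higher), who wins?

Wendy

Round 1 first-place votes: Wendy 17, Farid 24, Kira 15, Dev 0. Farid and Wendy advance.
Runoff: Farid is ranked above Wendy on 24 ballots, Wendy above Farid on 32.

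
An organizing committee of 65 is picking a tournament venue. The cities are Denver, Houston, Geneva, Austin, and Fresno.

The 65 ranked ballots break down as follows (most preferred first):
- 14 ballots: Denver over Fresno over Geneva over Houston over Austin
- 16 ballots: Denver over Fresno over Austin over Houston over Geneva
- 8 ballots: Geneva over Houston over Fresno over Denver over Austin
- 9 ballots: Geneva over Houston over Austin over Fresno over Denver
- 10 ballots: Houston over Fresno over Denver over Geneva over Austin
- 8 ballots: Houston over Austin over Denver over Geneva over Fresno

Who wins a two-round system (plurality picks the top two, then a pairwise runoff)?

Round 1 first-place votes: Denver 30, Houston 18, Geneva 17, Austin 0, Fresno 0. Denver and Houston advance.
Runoff: Denver is ranked above Houston on 30 ballots, Houston above Denver on 35.

Houston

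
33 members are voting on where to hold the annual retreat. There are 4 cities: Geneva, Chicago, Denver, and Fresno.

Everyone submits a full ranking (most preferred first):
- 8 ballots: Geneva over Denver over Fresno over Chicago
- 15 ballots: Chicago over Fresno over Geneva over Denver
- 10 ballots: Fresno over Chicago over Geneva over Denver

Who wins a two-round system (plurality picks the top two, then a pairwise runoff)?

Round 1 first-place votes: Geneva 8, Chicago 15, Denver 0, Fresno 10. Chicago and Fresno advance.
Runoff: Chicago is ranked above Fresno on 15 ballots, Fresno above Chicago on 18.

Fresno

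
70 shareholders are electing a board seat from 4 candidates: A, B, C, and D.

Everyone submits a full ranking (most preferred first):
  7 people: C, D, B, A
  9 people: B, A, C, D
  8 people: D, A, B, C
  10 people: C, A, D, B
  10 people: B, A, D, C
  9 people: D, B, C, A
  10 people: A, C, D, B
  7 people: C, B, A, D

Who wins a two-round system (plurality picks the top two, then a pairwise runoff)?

B

Round 1 first-place votes: A 10, B 19, C 24, D 17. C and B advance.
Runoff: C is ranked above B on 34 ballots, B above C on 36.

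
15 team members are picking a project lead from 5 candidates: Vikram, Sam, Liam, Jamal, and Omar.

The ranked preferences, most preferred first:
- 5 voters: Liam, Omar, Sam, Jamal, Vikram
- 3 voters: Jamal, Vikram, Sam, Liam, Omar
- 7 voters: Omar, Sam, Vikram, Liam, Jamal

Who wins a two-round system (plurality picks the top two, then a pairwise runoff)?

Round 1 first-place votes: Vikram 0, Sam 0, Liam 5, Jamal 3, Omar 7. Omar and Liam advance.
Runoff: Omar is ranked above Liam on 7 ballots, Liam above Omar on 8.

Liam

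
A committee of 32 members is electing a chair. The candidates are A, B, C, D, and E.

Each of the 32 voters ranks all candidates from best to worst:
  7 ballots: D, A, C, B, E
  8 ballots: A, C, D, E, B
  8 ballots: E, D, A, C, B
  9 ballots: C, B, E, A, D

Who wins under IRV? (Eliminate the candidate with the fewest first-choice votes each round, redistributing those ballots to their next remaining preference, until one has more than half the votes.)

Round 1: A 8, B 0, C 9, D 7, E 8. B eliminated.
Round 2: A 8, C 9, D 7, E 8. D eliminated.
Round 3: A 15, C 9, E 8. E eliminated.
Round 4: A 23, C 9. A has a majority (≥17).

A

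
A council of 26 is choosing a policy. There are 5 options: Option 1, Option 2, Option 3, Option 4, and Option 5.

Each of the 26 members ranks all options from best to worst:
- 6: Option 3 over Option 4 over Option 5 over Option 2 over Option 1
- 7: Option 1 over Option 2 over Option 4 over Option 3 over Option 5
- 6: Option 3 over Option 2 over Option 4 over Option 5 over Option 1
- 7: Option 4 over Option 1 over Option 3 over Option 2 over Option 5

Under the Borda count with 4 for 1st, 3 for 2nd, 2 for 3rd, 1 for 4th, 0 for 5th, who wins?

Option 1: 6×0 + 7×4 + 6×0 + 7×3 = 49
Option 2: 6×1 + 7×3 + 6×3 + 7×1 = 52
Option 3: 6×4 + 7×1 + 6×4 + 7×2 = 69
Option 4: 6×3 + 7×2 + 6×2 + 7×4 = 72
Option 5: 6×2 + 7×0 + 6×1 + 7×0 = 18

Option 4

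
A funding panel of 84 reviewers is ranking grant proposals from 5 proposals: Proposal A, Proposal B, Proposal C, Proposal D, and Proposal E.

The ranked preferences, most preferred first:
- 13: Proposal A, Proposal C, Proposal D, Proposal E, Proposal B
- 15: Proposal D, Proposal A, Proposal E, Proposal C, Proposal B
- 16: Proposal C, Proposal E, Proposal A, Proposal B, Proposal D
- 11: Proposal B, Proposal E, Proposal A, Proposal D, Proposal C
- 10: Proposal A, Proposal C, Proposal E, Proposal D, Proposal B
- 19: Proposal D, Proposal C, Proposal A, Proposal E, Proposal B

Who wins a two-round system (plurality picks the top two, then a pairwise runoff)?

Proposal A

Round 1 first-place votes: Proposal A 23, Proposal B 11, Proposal C 16, Proposal D 34, Proposal E 0. Proposal D and Proposal A advance.
Runoff: Proposal D is ranked above Proposal A on 34 ballots, Proposal A above Proposal D on 50.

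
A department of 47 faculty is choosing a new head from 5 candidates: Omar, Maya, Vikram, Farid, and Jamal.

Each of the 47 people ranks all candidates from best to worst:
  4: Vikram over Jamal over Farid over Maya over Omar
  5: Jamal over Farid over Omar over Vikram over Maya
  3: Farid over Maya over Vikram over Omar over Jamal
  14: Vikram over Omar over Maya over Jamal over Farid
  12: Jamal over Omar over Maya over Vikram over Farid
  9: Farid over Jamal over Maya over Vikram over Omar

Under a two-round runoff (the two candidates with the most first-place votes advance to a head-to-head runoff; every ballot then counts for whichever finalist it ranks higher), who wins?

Round 1 first-place votes: Omar 0, Maya 0, Vikram 18, Farid 12, Jamal 17. Vikram and Jamal advance.
Runoff: Vikram is ranked above Jamal on 21 ballots, Jamal above Vikram on 26.

Jamal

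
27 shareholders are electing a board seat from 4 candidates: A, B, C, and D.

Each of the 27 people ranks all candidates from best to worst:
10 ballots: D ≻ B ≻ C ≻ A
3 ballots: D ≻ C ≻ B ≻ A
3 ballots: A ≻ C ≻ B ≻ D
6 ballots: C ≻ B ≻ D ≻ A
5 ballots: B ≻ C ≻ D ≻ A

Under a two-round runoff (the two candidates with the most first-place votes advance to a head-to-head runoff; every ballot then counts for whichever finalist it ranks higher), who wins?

C

Round 1 first-place votes: A 3, B 5, C 6, D 13. D and C advance.
Runoff: D is ranked above C on 13 ballots, C above D on 14.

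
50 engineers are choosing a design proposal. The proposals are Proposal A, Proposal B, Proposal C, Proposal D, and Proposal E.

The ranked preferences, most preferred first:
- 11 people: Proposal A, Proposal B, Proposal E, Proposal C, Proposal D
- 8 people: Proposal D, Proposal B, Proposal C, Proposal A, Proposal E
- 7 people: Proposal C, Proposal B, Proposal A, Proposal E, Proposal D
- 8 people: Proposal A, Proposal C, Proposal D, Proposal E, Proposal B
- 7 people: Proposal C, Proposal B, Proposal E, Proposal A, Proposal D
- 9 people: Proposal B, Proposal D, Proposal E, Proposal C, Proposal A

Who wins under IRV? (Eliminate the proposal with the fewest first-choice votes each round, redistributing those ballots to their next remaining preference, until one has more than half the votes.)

Round 1: Proposal A 19, Proposal B 9, Proposal C 14, Proposal D 8, Proposal E 0. Proposal E eliminated.
Round 2: Proposal A 19, Proposal B 9, Proposal C 14, Proposal D 8. Proposal D eliminated.
Round 3: Proposal A 19, Proposal B 17, Proposal C 14. Proposal C eliminated.
Round 4: Proposal A 19, Proposal B 31. Proposal B has a majority (≥26).

Proposal B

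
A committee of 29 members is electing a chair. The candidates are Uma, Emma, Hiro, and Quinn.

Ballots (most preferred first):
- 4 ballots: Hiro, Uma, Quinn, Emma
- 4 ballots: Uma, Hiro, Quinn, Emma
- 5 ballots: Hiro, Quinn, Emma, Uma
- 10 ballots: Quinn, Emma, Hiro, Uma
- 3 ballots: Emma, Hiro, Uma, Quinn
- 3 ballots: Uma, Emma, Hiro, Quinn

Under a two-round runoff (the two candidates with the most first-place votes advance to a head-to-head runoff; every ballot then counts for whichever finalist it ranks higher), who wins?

Round 1 first-place votes: Uma 7, Emma 3, Hiro 9, Quinn 10. Quinn and Hiro advance.
Runoff: Quinn is ranked above Hiro on 10 ballots, Hiro above Quinn on 19.

Hiro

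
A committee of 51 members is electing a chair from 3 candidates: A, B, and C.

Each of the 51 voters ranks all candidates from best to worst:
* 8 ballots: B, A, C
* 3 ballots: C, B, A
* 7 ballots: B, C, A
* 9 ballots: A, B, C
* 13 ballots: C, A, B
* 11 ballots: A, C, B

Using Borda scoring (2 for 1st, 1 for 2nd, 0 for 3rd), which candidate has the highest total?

A: 8×1 + 3×0 + 7×0 + 9×2 + 13×1 + 11×2 = 61
B: 8×2 + 3×1 + 7×2 + 9×1 + 13×0 + 11×0 = 42
C: 8×0 + 3×2 + 7×1 + 9×0 + 13×2 + 11×1 = 50

A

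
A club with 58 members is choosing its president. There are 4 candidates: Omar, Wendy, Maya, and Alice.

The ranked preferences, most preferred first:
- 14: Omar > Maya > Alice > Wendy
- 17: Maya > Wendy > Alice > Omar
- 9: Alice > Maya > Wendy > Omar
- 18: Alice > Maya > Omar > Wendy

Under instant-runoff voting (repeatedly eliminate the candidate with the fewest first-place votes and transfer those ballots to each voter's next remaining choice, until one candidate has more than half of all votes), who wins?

Round 1: Omar 14, Wendy 0, Maya 17, Alice 27. Wendy eliminated.
Round 2: Omar 14, Maya 17, Alice 27. Omar eliminated.
Round 3: Maya 31, Alice 27. Maya has a majority (≥30).

Maya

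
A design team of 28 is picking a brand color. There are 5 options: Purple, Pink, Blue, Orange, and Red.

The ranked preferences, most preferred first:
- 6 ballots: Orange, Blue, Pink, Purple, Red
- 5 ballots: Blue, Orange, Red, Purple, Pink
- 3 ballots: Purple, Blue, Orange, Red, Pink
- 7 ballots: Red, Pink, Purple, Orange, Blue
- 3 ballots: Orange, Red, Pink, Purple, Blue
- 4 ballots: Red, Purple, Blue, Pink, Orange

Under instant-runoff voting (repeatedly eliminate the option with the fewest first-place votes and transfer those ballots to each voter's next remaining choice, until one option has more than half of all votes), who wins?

Orange

Round 1: Purple 3, Pink 0, Blue 5, Orange 9, Red 11. Pink eliminated.
Round 2: Purple 3, Blue 5, Orange 9, Red 11. Purple eliminated.
Round 3: Blue 8, Orange 9, Red 11. Blue eliminated.
Round 4: Orange 17, Red 11. Orange has a majority (≥15).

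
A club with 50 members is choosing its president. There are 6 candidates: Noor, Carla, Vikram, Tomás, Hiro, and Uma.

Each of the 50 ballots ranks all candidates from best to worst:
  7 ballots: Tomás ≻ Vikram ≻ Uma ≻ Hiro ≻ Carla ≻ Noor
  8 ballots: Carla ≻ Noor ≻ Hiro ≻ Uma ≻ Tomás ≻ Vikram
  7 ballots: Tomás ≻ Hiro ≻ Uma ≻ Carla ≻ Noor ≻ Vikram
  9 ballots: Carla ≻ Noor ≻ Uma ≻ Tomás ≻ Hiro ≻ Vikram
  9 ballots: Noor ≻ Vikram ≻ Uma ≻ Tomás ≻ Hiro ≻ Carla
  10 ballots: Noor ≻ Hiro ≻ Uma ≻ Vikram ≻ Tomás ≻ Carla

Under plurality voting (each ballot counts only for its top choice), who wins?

Noor

First-place votes: Noor 19, Carla 17, Vikram 0, Tomás 14, Hiro 0, Uma 0.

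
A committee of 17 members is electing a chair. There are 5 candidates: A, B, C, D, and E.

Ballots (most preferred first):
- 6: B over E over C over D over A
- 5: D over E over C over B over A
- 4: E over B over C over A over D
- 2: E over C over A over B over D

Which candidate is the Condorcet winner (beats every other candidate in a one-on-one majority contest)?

E

E vs A: 17–0
E vs B: 11–6
E vs C: 17–0
E vs D: 12–5
E beats every other candidate.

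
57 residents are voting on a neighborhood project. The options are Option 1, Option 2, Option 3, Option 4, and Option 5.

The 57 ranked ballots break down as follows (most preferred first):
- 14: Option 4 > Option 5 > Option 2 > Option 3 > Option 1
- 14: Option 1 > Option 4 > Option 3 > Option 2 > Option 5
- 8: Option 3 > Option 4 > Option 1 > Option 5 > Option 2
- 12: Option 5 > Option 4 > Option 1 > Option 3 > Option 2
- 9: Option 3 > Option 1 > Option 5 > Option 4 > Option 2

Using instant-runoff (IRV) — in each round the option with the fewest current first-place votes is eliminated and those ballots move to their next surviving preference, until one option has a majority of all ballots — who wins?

Option 4

Round 1: Option 1 14, Option 2 0, Option 3 17, Option 4 14, Option 5 12. Option 2 eliminated.
Round 2: Option 1 14, Option 3 17, Option 4 14, Option 5 12. Option 5 eliminated.
Round 3: Option 1 14, Option 3 17, Option 4 26. Option 1 eliminated.
Round 4: Option 3 17, Option 4 40. Option 4 has a majority (≥29).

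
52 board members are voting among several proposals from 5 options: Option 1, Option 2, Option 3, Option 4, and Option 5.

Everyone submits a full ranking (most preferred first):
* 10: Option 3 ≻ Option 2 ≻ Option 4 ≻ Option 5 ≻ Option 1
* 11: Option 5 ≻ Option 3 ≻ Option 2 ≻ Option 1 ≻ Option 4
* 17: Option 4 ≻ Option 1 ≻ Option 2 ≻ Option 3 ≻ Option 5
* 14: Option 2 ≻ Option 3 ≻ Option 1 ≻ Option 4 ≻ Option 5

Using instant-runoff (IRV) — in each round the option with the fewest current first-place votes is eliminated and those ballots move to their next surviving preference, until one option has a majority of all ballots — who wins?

Round 1: Option 1 0, Option 2 14, Option 3 10, Option 4 17, Option 5 11. Option 1 eliminated.
Round 2: Option 2 14, Option 3 10, Option 4 17, Option 5 11. Option 3 eliminated.
Round 3: Option 2 24, Option 4 17, Option 5 11. Option 5 eliminated.
Round 4: Option 2 35, Option 4 17. Option 2 has a majority (≥27).

Option 2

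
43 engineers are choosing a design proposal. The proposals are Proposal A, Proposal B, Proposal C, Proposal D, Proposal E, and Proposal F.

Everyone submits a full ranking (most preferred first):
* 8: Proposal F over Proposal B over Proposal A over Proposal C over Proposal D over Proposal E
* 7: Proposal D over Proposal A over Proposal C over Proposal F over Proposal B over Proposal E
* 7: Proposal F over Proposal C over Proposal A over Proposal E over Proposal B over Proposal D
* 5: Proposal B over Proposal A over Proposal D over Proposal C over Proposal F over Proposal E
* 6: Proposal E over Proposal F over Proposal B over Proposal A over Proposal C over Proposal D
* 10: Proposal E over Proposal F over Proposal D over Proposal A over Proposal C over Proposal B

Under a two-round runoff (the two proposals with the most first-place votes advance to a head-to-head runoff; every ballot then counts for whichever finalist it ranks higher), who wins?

Round 1 first-place votes: Proposal A 0, Proposal B 5, Proposal C 0, Proposal D 7, Proposal E 16, Proposal F 15. Proposal E and Proposal F advance.
Runoff: Proposal E is ranked above Proposal F on 16 ballots, Proposal F above Proposal E on 27.

Proposal F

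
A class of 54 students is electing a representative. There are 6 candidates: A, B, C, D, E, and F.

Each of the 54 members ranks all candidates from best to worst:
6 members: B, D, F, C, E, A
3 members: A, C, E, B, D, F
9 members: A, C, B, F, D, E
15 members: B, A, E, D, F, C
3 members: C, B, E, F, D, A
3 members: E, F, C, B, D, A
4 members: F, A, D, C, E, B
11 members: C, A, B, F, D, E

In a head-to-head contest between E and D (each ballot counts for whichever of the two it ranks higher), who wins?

E is ranked above D on 24 ballots; D above E on 30.

D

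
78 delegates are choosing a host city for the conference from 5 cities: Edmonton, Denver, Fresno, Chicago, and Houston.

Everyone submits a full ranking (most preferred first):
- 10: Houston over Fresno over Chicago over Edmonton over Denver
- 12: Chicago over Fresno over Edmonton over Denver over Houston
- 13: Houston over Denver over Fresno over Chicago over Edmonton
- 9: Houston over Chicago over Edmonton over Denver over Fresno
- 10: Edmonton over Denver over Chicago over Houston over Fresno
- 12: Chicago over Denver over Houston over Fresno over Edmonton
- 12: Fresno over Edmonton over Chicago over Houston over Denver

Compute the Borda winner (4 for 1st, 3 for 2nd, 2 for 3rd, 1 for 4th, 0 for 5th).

Edmonton: 10×1 + 12×2 + 13×0 + 9×2 + 10×4 + 12×0 + 12×3 = 128
Denver: 10×0 + 12×1 + 13×3 + 9×1 + 10×3 + 12×3 + 12×0 = 126
Fresno: 10×3 + 12×3 + 13×2 + 9×0 + 10×0 + 12×1 + 12×4 = 152
Chicago: 10×2 + 12×4 + 13×1 + 9×3 + 10×2 + 12×4 + 12×2 = 200
Houston: 10×4 + 12×0 + 13×4 + 9×4 + 10×1 + 12×2 + 12×1 = 174

Chicago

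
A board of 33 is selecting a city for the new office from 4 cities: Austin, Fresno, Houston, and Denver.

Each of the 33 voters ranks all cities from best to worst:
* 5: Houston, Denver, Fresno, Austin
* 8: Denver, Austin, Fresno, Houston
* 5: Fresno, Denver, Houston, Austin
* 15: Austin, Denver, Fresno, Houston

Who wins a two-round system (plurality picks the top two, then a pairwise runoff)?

Round 1 first-place votes: Austin 15, Fresno 5, Houston 5, Denver 8. Austin and Denver advance.
Runoff: Austin is ranked above Denver on 15 ballots, Denver above Austin on 18.

Denver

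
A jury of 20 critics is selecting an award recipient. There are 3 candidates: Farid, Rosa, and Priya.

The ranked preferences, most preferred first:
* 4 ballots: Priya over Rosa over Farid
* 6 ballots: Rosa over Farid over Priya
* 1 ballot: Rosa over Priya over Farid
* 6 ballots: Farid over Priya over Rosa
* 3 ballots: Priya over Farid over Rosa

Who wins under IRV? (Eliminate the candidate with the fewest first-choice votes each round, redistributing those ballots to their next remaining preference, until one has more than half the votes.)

Round 1: Farid 6, Rosa 7, Priya 7. Farid eliminated.
Round 2: Rosa 7, Priya 13. Priya has a majority (≥11).

Priya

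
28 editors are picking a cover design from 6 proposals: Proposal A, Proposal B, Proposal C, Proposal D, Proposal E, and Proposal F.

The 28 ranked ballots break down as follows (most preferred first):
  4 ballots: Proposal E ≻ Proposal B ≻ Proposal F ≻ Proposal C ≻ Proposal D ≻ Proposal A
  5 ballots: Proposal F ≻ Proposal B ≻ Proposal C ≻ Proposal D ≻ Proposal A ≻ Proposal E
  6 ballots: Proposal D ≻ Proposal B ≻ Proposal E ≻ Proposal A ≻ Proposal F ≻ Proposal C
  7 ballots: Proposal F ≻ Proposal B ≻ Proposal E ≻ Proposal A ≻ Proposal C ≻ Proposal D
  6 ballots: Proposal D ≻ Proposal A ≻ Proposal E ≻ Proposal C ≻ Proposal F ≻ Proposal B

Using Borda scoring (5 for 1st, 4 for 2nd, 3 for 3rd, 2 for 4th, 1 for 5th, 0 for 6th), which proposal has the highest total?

Proposal A: 4×0 + 5×1 + 6×2 + 7×2 + 6×4 = 55
Proposal B: 4×4 + 5×4 + 6×4 + 7×4 + 6×0 = 88
Proposal C: 4×2 + 5×3 + 6×0 + 7×1 + 6×2 = 42
Proposal D: 4×1 + 5×2 + 6×5 + 7×0 + 6×5 = 74
Proposal E: 4×5 + 5×0 + 6×3 + 7×3 + 6×3 = 77
Proposal F: 4×3 + 5×5 + 6×1 + 7×5 + 6×1 = 84

Proposal B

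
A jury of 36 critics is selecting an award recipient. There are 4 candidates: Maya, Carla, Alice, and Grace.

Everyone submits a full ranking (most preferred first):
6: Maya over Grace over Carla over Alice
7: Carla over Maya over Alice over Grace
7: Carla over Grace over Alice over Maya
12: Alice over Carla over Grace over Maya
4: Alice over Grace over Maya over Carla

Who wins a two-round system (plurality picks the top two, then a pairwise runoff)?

Round 1 first-place votes: Maya 6, Carla 14, Alice 16, Grace 0. Alice and Carla advance.
Runoff: Alice is ranked above Carla on 16 ballots, Carla above Alice on 20.

Carla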